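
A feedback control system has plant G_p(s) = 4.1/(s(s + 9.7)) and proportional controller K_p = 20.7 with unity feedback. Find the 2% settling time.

T_s ≈ 0.825 s

The closed-loop denominator s² + 9.7s + 84.87 gives ω_n = √84.87 = 9.212 and ζ = 9.7/(2ω_n) = 0.5265.
2% settling time T_s ≈ 4/(ζω_n) = 4/4.85 = 0.825 s.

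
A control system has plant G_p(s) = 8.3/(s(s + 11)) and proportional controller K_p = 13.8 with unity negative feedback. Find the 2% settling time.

T_s ≈ 0.727 s

From 1 + K_pG_p(s) = 0: s² + 11s + 114.5 = 0 ⇒ ω_n = 10.7, ζ = 0.5139.
2% settling time T_s ≈ 4/(ζω_n) = 4/5.5 = 0.727 s.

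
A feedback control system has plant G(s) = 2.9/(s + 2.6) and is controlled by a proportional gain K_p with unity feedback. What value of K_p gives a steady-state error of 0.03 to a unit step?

The loop is type 0, so e_ss(step) = 1/(1 + K_pos) with K_pos = K_p·G(0).
G(0) = 1.115. Require 1/(1 + K_p·1.115) = 0.03, so 1 + 1.115·K_p = 33.33.
K_p = (33.33 − 1)/1.115 = 29.

K_p = 29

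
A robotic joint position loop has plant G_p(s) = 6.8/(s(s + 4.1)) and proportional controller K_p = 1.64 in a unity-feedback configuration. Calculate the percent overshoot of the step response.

The closed-loop denominator s² + 4.1s + 11.15 gives ω_n = √11.15 = 3.339 and ζ = 4.1/(2ω_n) = 0.6139.
%OS = 100·exp(−πζ/√(1−ζ²)) = 100·exp(−π·0.6139/√0.6232) = 8.69%.

8.69%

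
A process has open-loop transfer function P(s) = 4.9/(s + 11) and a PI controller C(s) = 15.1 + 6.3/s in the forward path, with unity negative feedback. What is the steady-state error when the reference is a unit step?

The open loop C(s)P(s) has a pole at the origin (type 1), so the static position error constant is infinite and e_ss = 1/(1+∞) = 0.

0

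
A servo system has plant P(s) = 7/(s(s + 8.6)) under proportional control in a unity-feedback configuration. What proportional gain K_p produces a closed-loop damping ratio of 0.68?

Closed-loop characteristic equation: s² + 8.6s + K_p·7 = 0.
So ω_n = √(7K_p) and 2ζω_n = 8.6, giving ζ = 8.6/(2√(7K_p)).
Setting ζ = 0.68: √(7K_p) = 8.6/(2·0.68) = 6.324, so K_p = 39.99/7 = 5.71.

K_p = 5.71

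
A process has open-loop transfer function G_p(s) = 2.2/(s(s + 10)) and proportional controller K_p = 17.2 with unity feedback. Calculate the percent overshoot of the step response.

1.25%

The closed-loop denominator s² + 10s + 37.84 gives ω_n = √37.84 = 6.151 and ζ = 10/(2ω_n) = 0.8128.
%OS = 100·exp(−πζ/√(1−ζ²)) = 100·exp(−π·0.8128/√0.3393) = 1.25%.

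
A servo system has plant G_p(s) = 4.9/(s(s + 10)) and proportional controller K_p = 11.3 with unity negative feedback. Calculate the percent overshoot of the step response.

The closed-loop denominator s² + 10s + 55.37 gives ω_n = √55.37 = 7.441 and ζ = 10/(2ω_n) = 0.6719.
%OS = 100·exp(−πζ/√(1−ζ²)) = 100·exp(−π·0.6719/√0.5485) = 5.78%.

5.78%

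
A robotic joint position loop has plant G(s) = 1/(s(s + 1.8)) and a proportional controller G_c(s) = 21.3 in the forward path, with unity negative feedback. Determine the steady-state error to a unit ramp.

0.0845

The loop has one pole at the origin (type 1). Velocity error constant K_v = lim_{s→0} s·G_c(s)G(s) = 21.3·1/1.8 = 11.83.
Steady-state error to a unit ramp: e_ss = 1/K_v = 0.0845.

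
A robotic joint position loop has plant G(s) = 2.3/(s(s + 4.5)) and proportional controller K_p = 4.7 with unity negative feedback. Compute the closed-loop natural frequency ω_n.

ω_n = 3.29 rad/s

1 + K_p·G(s) = 0 gives s² + 4.5s + 10.81 = 0.
Matching s² + 2ζω_n s + ω_n²: ω_n = √10.81 = 3.288 rad/s and 2ζω_n = 4.5, so ζ = 4.5/(2·3.288) = 0.684.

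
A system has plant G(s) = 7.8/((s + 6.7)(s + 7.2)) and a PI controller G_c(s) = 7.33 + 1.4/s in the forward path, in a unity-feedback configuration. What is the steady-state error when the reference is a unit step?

0

The open loop G_c(s)G(s) has a pole at the origin (type 1), so the static position error constant is infinite and e_ss = 1/(1+∞) = 0.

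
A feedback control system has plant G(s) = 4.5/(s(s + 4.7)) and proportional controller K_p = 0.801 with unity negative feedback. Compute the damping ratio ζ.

With unity feedback the closed-loop characteristic equation is s² + 4.7s + 0.801·4.5 = s² + 4.7s + 3.605 = 0.
Matching s² + 2ζω_n s + ω_n²: ω_n = √3.605 = 1.899 rad/s and 2ζω_n = 4.7, so ζ = 4.7/(2·1.899) = 1.24.

ζ = 1.24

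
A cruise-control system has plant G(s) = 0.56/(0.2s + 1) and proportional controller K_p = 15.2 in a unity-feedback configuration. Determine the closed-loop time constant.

Closed loop: T(s) = K_p·G/(1+K_p·G) = 8.512/(0.2s + 1 + 8.512), with pole at s = −(1 + 8.512)/0.2 = −47.56.
Closed-loop time constant τ = 1/47.56 = 0.021 s.

τ = 0.021 s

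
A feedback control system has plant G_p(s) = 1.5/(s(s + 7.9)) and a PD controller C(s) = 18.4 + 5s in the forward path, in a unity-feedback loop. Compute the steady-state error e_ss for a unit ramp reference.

0.286

The loop has one pole at the origin (type 1). Velocity error constant K_v = lim_{s→0} s·C(s)G_p(s) = 18.4·1.5/7.9 = 3.494.
Steady-state error to a unit ramp: e_ss = 1/K_v = 0.286.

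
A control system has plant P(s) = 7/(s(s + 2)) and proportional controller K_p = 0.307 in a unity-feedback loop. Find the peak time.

From 1 + K_pP(s) = 0: s² + 2s + 2.149 = 0 ⇒ ω_n = 1.466, ζ = 0.6822.
Damped frequency ω_d = ω_n√(1−ζ²) = 1.072 rad/s, so peak time T_p = π/ω_d = 2.93 s.

T_p = 2.93 s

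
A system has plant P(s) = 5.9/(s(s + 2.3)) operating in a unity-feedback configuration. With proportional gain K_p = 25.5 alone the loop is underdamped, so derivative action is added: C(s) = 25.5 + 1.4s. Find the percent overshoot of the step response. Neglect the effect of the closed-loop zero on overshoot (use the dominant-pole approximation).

Forward path: (25.5 + 1.4s)·5.9/(s(s+2.3)). The closed-loop characteristic equation is s² + (2.3 + 5.9·1.4)s + 5.9·25.5 = 0.
That is s² + 10.56s + 150.5 = 0, so ω_n = 12.27 rad/s and ζ = 10.56/(2·12.27) = 0.4305.
%OS = 100·exp(−πζ/√(1−ζ²)) = 22.4%.

22.4%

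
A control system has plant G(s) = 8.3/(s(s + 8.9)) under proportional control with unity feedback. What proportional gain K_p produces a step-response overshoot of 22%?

From %OS = 100·exp(−πζ/√(1−ζ²)) = 22%, ζ = −ln(0.22)/√(π²+ln²(0.22)) = 0.4342.
Characteristic equation s² + 8.9s + 8.3K_p = 0 gives ζ = 8.9/(2√(8.3K_p)).
Setting ζ = 0.4342: √(8.3K_p) = 8.9/(2·0.4342) = 10.25, so K_p = 105.1/8.3 = 12.7.

K_p = 12.7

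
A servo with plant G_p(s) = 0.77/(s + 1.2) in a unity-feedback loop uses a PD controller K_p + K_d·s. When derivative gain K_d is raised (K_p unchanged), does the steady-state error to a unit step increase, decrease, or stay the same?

At s = 0 the derivative term contributes nothing: C(0) = K_p regardless of K_d, so K_pos = K_p·G_p(0) and e_ss are unchanged.

unchanged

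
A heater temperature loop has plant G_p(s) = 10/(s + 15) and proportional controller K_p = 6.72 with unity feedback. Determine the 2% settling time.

Closed-loop transfer function: T(s) = K_p·G_p(s)/(1 + K_p·G_p(s)) = 67.2/(s + 15 + 67.2) = 67.2/(s + 82.2).
Time constant τ = 1/82.2 = 0.01217 s, so the 2% settling time is about 4τ = 0.0487 s.

T_s ≈ 0.0487 s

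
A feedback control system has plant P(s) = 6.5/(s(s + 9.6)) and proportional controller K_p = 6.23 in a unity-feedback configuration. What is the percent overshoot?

2.71%

Closed-loop characteristic equation: s² + 9.6s + 40.5 = 0, so ω_n = 6.364 rad/s and ζ = 9.6/(2·6.364) = 0.7543.
%OS = 100·exp(−πζ/√(1−ζ²)) = 100·exp(−π·0.7543/√0.431) = 2.71%.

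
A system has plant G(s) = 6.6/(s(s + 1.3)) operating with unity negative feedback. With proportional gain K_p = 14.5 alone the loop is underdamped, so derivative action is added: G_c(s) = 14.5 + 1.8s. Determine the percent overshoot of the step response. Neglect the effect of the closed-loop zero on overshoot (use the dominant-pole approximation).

5.71%

Forward path: (14.5 + 1.8s)·6.6/(s(s+1.3)). The closed-loop characteristic equation is s² + (1.3 + 6.6·1.8)s + 6.6·14.5 = 0.
That is s² + 13.18s + 95.7 = 0, so ω_n = 9.783 rad/s and ζ = 13.18/(2·9.783) = 0.6736.
%OS = 100·exp(−πζ/√(1−ζ²)) = 5.71%.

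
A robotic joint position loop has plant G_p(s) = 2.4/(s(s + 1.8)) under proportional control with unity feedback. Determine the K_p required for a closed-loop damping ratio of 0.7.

K_p = 0.689

Closed-loop characteristic equation: s² + 1.8s + K_p·2.4 = 0.
So ω_n = √(2.4K_p) and 2ζω_n = 1.8, giving ζ = 1.8/(2√(2.4K_p)).
Setting ζ = 0.7: √(2.4K_p) = 1.8/(2·0.7) = 1.286, so K_p = 1.653/2.4 = 0.689.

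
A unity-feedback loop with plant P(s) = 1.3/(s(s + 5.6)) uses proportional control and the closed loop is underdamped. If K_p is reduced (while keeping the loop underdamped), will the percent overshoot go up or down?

ζ = 5.6/(2√(1.3K_p)) rises as K_p falls; higher damping means less overshoot.

decrease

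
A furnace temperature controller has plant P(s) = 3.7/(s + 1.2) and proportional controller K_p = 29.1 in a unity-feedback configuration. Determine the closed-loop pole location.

s = -108.9

Closed-loop transfer function: T(s) = K_p·P(s)/(1 + K_p·P(s)) = 107.7/(s + 1.2 + 107.7) = 107.7/(s + 108.9).
The closed-loop pole is at s = −108.9.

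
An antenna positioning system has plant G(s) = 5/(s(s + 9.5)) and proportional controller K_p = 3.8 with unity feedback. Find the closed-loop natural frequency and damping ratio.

ω_n = 4.36 rad/s, ζ = 1.09

1 + K_p·G(s) = 0 gives s² + 9.5s + 19 = 0.
So ω_n² = 19 ⇒ ω_n = 4.359 rad/s, and ζ = 9.5/(2ω_n) = 1.09.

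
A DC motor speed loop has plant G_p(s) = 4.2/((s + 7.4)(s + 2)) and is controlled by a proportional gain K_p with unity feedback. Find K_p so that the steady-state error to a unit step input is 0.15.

K_p = 20

Steady-state error for a unit step on this type-0 loop is 1/(1 + K_p·G_p(0)).
G_p(0) = 0.2838. Require 1/(1 + K_p·0.2838) = 0.15, so 1 + 0.2838·K_p = 6.667.
K_p = (6.667 − 1)/0.2838 = 20.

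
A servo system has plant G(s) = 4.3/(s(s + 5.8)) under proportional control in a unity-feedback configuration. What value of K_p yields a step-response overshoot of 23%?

From %OS = 100·exp(−πζ/√(1−ζ²)) = 23%, ζ = −ln(0.23)/√(π²+ln²(0.23)) = 0.4237.
Characteristic equation s² + 5.8s + 4.3K_p = 0 gives ζ = 5.8/(2√(4.3K_p)).
Setting ζ = 0.4237: √(4.3K_p) = 5.8/(2·0.4237) = 6.844, so K_p = 46.84/4.3 = 10.9.

K_p = 10.9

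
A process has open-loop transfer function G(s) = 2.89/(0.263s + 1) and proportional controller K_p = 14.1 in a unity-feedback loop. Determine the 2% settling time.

Closed loop: T(s) = K_p·G/(1+K_p·G) = 40.75/(0.263s + 1 + 40.75), with pole at s = −(1 + 40.75)/0.263 = −158.7.
τ = 1/158.7 = 0.0063 s, so 2% settling time ≈ 4τ = 0.0252 s.

T_s ≈ 0.0252 s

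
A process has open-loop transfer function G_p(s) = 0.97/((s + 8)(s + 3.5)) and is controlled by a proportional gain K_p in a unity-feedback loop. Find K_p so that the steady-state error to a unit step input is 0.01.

Steady-state error for a unit step on this type-0 loop is 1/(1 + K_p·G_p(0)).
G_p(0) = 0.03464. Require 1/(1 + K_p·0.03464) = 0.01, so 1 + 0.03464·K_p = 100.
K_p = (100 − 1)/0.03464 = 2860.

K_p = 2860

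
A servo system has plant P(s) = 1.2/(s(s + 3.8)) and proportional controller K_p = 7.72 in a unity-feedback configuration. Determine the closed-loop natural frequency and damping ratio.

ω_n = 3.04 rad/s, ζ = 0.624

With unity feedback the closed-loop characteristic equation is s² + 3.8s + 7.72·1.2 = s² + 3.8s + 9.264 = 0.
Matching s² + 2ζω_n s + ω_n²: ω_n = √9.264 = 3.044 rad/s and 2ζω_n = 3.8, so ζ = 3.8/(2·3.044) = 0.624.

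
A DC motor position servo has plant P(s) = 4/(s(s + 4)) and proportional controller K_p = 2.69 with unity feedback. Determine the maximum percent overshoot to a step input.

The closed-loop denominator s² + 4s + 10.76 gives ω_n = √10.76 = 3.28 and ζ = 4/(2ω_n) = 0.6097.
%OS = 100·exp(−πζ/√(1−ζ²)) = 100·exp(−π·0.6097/√0.6283) = 8.92%.

8.92%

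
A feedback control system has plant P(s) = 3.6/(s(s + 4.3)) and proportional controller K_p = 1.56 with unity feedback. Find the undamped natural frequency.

ω_n = 2.37 rad/s

1 + K_p·P(s) = 0 gives s² + 4.3s + 5.616 = 0.
Matching s² + 2ζω_n s + ω_n²: ω_n = √5.616 = 2.37 rad/s and 2ζω_n = 4.3, so ζ = 4.3/(2·2.37) = 0.907.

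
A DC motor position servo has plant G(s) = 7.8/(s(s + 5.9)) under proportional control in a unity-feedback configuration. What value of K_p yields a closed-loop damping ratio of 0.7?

Closed-loop characteristic equation: s² + 5.9s + K_p·7.8 = 0.
So ω_n = √(7.8K_p) and 2ζω_n = 5.9, giving ζ = 5.9/(2√(7.8K_p)).
Setting ζ = 0.7: √(7.8K_p) = 5.9/(2·0.7) = 4.214, so K_p = 17.76/7.8 = 2.28.

K_p = 2.28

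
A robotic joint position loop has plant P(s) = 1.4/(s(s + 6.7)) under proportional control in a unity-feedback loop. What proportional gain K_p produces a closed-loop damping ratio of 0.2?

Closed-loop characteristic equation: s² + 6.7s + K_p·1.4 = 0.
So ω_n = √(1.4K_p) and 2ζω_n = 6.7, giving ζ = 6.7/(2√(1.4K_p)).
Setting ζ = 0.2: √(1.4K_p) = 6.7/(2·0.2) = 16.75, so K_p = 280.6/1.4 = 200.

K_p = 200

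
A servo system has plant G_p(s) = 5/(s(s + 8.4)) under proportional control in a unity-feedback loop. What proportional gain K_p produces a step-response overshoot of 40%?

From %OS = 100·exp(−πζ/√(1−ζ²)) = 40%, ζ = −ln(0.4)/√(π²+ln²(0.4)) = 0.28.
Characteristic equation s² + 8.4s + 5K_p = 0 gives ζ = 8.4/(2√(5K_p)).
Setting ζ = 0.28: √(5K_p) = 8.4/(2·0.28) = 15, so K_p = 225/5 = 45.

K_p = 45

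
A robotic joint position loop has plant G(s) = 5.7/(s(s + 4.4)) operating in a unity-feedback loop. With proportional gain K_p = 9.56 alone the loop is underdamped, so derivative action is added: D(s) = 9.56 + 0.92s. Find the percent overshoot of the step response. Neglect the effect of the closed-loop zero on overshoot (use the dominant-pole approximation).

6.65%

Forward path: (9.56 + 0.92s)·5.7/(s(s+4.4)). The closed-loop characteristic equation is s² + (4.4 + 5.7·0.92)s + 5.7·9.56 = 0.
That is s² + 9.644s + 54.49 = 0, so ω_n = 7.382 rad/s and ζ = 9.644/(2·7.382) = 0.6532.
%OS = 100·exp(−πζ/√(1−ζ²)) = 6.65%.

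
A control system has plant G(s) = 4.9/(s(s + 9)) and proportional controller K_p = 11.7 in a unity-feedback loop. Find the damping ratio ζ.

ζ = 0.594

1 + K_p·G(s) = 0 gives s² + 9s + 57.33 = 0.
Matching s² + 2ζω_n s + ω_n²: ω_n = √57.33 = 7.572 rad/s and 2ζω_n = 9, so ζ = 9/(2·7.572) = 0.594.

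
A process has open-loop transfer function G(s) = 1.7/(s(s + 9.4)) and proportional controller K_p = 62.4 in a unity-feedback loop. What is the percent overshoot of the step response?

Closed-loop characteristic equation: s² + 9.4s + 106.1 = 0, so ω_n = 10.3 rad/s and ζ = 9.4/(2·10.3) = 0.4563.
%OS = 100·exp(−πζ/√(1−ζ²)) = 100·exp(−π·0.4563/√0.7918) = 20%.

20%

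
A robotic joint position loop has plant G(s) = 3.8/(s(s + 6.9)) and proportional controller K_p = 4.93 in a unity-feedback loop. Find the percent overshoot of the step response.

Closed-loop characteristic equation: s² + 6.9s + 18.73 = 0, so ω_n = 4.328 rad/s and ζ = 6.9/(2·4.328) = 0.7971.
%OS = 100·exp(−πζ/√(1−ζ²)) = 100·exp(−π·0.7971/√0.3647) = 1.58%.

1.58%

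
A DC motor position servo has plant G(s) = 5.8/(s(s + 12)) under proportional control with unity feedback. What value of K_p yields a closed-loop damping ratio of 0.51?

K_p = 23.9

Closed-loop characteristic equation: s² + 12s + K_p·5.8 = 0.
So ω_n = √(5.8K_p) and 2ζω_n = 12, giving ζ = 12/(2√(5.8K_p)).
Setting ζ = 0.51: √(5.8K_p) = 12/(2·0.51) = 11.76, so K_p = 138.4/5.8 = 23.9.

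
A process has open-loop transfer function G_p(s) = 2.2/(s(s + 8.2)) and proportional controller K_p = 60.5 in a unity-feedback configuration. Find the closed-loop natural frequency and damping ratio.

With unity feedback the closed-loop characteristic equation is s² + 8.2s + 60.5·2.2 = s² + 8.2s + 133.1 = 0.
Matching s² + 2ζω_n s + ω_n²: ω_n = √133.1 = 11.54 rad/s and 2ζω_n = 8.2, so ζ = 8.2/(2·11.54) = 0.355.

ω_n = 11.5 rad/s, ζ = 0.355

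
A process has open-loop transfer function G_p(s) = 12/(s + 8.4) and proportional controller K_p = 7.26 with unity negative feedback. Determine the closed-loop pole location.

Closed-loop transfer function: T(s) = K_p·G_p(s)/(1 + K_p·G_p(s)) = 87.12/(s + 8.4 + 87.12) = 87.12/(s + 95.52).
The closed-loop pole is at s = −95.52.

s = -95.52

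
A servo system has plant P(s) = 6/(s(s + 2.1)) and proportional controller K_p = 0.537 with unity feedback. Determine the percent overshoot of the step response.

The closed-loop denominator s² + 2.1s + 3.222 gives ω_n = √3.222 = 1.795 and ζ = 2.1/(2ω_n) = 0.585.
%OS = 100·exp(−πζ/√(1−ζ²)) = 100·exp(−π·0.585/√0.6578) = 10.4%.

10.4%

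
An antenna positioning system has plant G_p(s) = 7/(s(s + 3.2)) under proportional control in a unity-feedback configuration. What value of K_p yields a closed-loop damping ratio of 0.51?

K_p = 1.41

Closed-loop characteristic equation: s² + 3.2s + K_p·7 = 0.
So ω_n = √(7K_p) and 2ζω_n = 3.2, giving ζ = 3.2/(2√(7K_p)).
Setting ζ = 0.51: √(7K_p) = 3.2/(2·0.51) = 3.137, so K_p = 9.842/7 = 1.41.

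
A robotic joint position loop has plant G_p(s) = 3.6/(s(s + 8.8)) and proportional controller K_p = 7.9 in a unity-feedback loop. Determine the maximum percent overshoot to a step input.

Closed-loop characteristic equation: s² + 8.8s + 28.44 = 0, so ω_n = 5.333 rad/s and ζ = 8.8/(2·5.333) = 0.8251.
%OS = 100·exp(−πζ/√(1−ζ²)) = 100·exp(−π·0.8251/√0.3193) = 1.02%.

1.02%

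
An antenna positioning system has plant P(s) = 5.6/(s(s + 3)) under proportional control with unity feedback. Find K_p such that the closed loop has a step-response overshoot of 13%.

K_p = 1.35

From %OS = 100·exp(−πζ/√(1−ζ²)) = 13%, ζ = −ln(0.13)/√(π²+ln²(0.13)) = 0.5446.
Characteristic equation s² + 3s + 5.6K_p = 0 gives ζ = 3/(2√(5.6K_p)).
Setting ζ = 0.5446: √(5.6K_p) = 3/(2·0.5446) = 2.754, so K_p = 7.585/5.6 = 1.35.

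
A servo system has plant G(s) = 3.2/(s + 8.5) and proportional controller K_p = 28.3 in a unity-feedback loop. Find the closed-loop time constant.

Closed-loop transfer function: T(s) = K_p·G(s)/(1 + K_p·G(s)) = 90.56/(s + 8.5 + 90.56) = 90.56/(s + 99.06).
Time constant τ = 1/99.06 = 0.0101 s.

τ = 0.0101 s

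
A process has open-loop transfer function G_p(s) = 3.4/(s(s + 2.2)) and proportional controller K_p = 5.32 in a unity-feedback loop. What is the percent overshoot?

From 1 + K_pG_p(s) = 0: s² + 2.2s + 18.09 = 0 ⇒ ω_n = 4.253, ζ = 0.2586.
%OS = 100·exp(−πζ/√(1−ζ²)) = 100·exp(−π·0.2586/√0.9331) = 43.1%.

43.1%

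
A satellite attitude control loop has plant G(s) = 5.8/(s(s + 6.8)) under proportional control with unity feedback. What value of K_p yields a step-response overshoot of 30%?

K_p = 15.6

From %OS = 100·exp(−πζ/√(1−ζ²)) = 30%, ζ = −ln(0.3)/√(π²+ln²(0.3)) = 0.3579.
Characteristic equation s² + 6.8s + 5.8K_p = 0 gives ζ = 6.8/(2√(5.8K_p)).
Setting ζ = 0.3579: √(5.8K_p) = 6.8/(2·0.3579) = 9.501, so K_p = 90.27/5.8 = 15.6.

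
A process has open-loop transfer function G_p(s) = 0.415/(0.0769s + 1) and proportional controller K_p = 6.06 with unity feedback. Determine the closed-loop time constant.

τ = 0.0219 s

Closed loop: T(s) = K_p·G_p/(1+K_p·G_p) = 2.515/(0.0769s + 1 + 2.515), with pole at s = −(1 + 2.515)/0.0769 = −45.71.
Closed-loop time constant τ = 1/45.71 = 0.0219 s.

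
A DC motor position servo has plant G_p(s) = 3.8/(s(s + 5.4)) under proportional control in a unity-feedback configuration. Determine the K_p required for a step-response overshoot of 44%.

From %OS = 100·exp(−πζ/√(1−ζ²)) = 44%, ζ = −ln(0.44)/√(π²+ln²(0.44)) = 0.2528.
Characteristic equation s² + 5.4s + 3.8K_p = 0 gives ζ = 5.4/(2√(3.8K_p)).
Setting ζ = 0.2528: √(3.8K_p) = 5.4/(2·0.2528) = 10.68, so K_p = 114/3.8 = 30.

K_p = 30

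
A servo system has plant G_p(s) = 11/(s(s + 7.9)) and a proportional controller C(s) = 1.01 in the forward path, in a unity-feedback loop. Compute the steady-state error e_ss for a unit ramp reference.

The loop has one pole at the origin (type 1). Velocity error constant K_v = lim_{s→0} s·C(s)G_p(s) = 1.01·11/7.9 = 1.406.
Steady-state error to a unit ramp: e_ss = 1/K_v = 0.711.

0.711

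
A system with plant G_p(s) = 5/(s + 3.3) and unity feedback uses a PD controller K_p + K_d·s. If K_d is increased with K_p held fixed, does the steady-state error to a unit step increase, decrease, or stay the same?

K_d affects only the transient (the s-coefficient); the DC loop gain, and hence e_ss, depends only on K_p.

unchanged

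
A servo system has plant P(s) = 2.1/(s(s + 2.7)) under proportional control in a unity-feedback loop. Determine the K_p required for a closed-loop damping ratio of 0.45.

Closed-loop characteristic equation: s² + 2.7s + K_p·2.1 = 0.
So ω_n = √(2.1K_p) and 2ζω_n = 2.7, giving ζ = 2.7/(2√(2.1K_p)).
Setting ζ = 0.45: √(2.1K_p) = 2.7/(2·0.45) = 3, so K_p = 9/2.1 = 4.29.

K_p = 4.29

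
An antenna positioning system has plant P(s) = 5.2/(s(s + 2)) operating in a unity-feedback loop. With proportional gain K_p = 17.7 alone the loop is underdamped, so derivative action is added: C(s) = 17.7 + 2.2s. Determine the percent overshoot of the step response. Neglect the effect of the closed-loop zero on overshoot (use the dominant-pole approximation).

4.58%

Forward path: (17.7 + 2.2s)·5.2/(s(s+2)). The closed-loop characteristic equation is s² + (2 + 5.2·2.2)s + 5.2·17.7 = 0.
That is s² + 13.44s + 92.04 = 0, so ω_n = 9.594 rad/s and ζ = 13.44/(2·9.594) = 0.7005.
%OS = 100·exp(−πζ/√(1−ζ²)) = 4.58%.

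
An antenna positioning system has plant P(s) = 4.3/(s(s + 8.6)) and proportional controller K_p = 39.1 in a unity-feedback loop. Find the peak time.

T_p = 0.257 s

The closed-loop denominator s² + 8.6s + 168.1 gives ω_n = √168.1 = 12.97 and ζ = 8.6/(2ω_n) = 0.3316.
Damped frequency ω_d = ω_n√(1−ζ²) = 12.23 rad/s, so peak time T_p = π/ω_d = 0.257 s.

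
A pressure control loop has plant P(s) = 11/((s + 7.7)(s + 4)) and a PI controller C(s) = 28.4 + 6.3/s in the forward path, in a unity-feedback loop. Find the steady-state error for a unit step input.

The open loop C(s)P(s) has a pole at the origin (type 1), so the static position error constant is infinite and e_ss = 1/(1+∞) = 0.

0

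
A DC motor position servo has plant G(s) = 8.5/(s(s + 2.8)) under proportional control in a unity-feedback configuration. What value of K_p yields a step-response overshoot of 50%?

K_p = 4.97

From %OS = 100·exp(−πζ/√(1−ζ²)) = 50%, ζ = −ln(0.5)/√(π²+ln²(0.5)) = 0.2155.
Characteristic equation s² + 2.8s + 8.5K_p = 0 gives ζ = 2.8/(2√(8.5K_p)).
Setting ζ = 0.2155: √(8.5K_p) = 2.8/(2·0.2155) = 6.498, so K_p = 42.22/8.5 = 4.97.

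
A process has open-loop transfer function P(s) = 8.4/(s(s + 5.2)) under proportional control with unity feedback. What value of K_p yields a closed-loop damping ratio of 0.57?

K_p = 2.48

Closed-loop characteristic equation: s² + 5.2s + K_p·8.4 = 0.
So ω_n = √(8.4K_p) and 2ζω_n = 5.2, giving ζ = 5.2/(2√(8.4K_p)).
Setting ζ = 0.57: √(8.4K_p) = 5.2/(2·0.57) = 4.561, so K_p = 20.81/8.4 = 2.48.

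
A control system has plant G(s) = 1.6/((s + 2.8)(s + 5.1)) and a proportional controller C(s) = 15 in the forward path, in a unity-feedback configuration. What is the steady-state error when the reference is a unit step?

0.373

The loop is type 0. Static position error constant K_pos = C(0)·G(0) = 15·0.112 = 1.681.
Steady-state error to a unit step: e_ss = 1/(1+K_pos) = 1/2.681 = 0.373.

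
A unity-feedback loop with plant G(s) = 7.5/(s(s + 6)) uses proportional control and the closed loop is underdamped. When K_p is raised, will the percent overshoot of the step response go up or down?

ζ = 6/(2√(7.5K_p)) decreases as K_p grows; lower damping means more overshoot.

increase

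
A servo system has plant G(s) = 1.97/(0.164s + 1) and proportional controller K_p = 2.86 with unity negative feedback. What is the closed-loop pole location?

s = -40.45

Closed loop: T(s) = K_p·G/(1+K_p·G) = 5.634/(0.164s + 1 + 5.634), with pole at s = −(1 + 5.634)/0.164 = −40.45.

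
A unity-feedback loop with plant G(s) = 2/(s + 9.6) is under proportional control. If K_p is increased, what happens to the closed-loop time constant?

The closed-loop bandwidth 9.6+K_p·2 grows with K_p, so τ shrinks.

decrease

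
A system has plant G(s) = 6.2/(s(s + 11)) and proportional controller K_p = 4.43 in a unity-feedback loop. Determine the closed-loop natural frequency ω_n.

The closed-loop denominator is s(s+11) + 4.43·6.2 = s² + 11s + 27.47.
Matching s² + 2ζω_n s + ω_n²: ω_n = √27.47 = 5.241 rad/s and 2ζω_n = 11, so ζ = 11/(2·5.241) = 1.05.

ω_n = 5.24 rad/s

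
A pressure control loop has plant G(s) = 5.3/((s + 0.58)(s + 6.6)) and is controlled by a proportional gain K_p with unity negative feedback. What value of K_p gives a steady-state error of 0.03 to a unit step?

The loop is type 0, so e_ss(step) = 1/(1 + K_pos) with K_pos = K_p·G(0).
G(0) = 1.385. Require 1/(1 + K_p·1.385) = 0.03, so 1 + 1.385·K_p = 33.33.
K_p = (33.33 − 1)/1.385 = 23.4.

K_p = 23.4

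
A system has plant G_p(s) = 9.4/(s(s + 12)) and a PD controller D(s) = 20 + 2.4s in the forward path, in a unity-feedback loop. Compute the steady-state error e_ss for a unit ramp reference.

0.0638

The loop has one pole at the origin (type 1). Velocity error constant K_v = lim_{s→0} s·D(s)G_p(s) = 20·9.4/12 = 15.67.
Steady-state error to a unit ramp: e_ss = 1/K_v = 0.0638.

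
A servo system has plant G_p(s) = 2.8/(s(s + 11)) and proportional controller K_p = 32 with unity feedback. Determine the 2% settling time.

T_s ≈ 0.727 s

The closed-loop denominator s² + 11s + 89.6 gives ω_n = √89.6 = 9.466 and ζ = 11/(2ω_n) = 0.581.
2% settling time T_s ≈ 4/(ζω_n) = 4/5.5 = 0.727 s.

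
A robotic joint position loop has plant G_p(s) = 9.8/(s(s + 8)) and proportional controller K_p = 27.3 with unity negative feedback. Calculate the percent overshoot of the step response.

45.3%

From 1 + K_pG_p(s) = 0: s² + 8s + 267.5 = 0 ⇒ ω_n = 16.36, ζ = 0.2445.
%OS = 100·exp(−πζ/√(1−ζ²)) = 100·exp(−π·0.2445/√0.9402) = 45.3%.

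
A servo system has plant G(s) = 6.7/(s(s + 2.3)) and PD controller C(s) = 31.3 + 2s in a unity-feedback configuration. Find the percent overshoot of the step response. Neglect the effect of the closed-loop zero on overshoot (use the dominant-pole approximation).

13.2%

Forward path: (31.3 + 2s)·6.7/(s(s+2.3)). The closed-loop characteristic equation is s² + (2.3 + 6.7·2)s + 6.7·31.3 = 0.
That is s² + 15.7s + 209.7 = 0, so ω_n = 14.48 rad/s and ζ = 15.7/(2·14.48) = 0.5421.
%OS = 100·exp(−πζ/√(1−ζ²)) = 13.2%.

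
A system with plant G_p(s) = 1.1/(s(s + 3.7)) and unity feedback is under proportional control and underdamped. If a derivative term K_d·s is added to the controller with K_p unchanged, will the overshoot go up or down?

decrease

With PD the characteristic equation becomes s² + (a + K·K_d)s + K·K_p = 0; the damping term grows, ζ rises, overshoot falls.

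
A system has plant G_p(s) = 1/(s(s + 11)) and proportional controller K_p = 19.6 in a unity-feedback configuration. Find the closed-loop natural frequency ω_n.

1 + K_p·G_p(s) = 0 gives s² + 11s + 19.6 = 0.
Matching s² + 2ζω_n s + ω_n²: ω_n = √19.6 = 4.427 rad/s and 2ζω_n = 11, so ζ = 11/(2·4.427) = 1.24.

ω_n = 4.43 rad/s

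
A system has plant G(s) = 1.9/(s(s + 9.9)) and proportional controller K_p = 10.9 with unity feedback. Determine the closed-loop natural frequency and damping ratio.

The closed-loop denominator is s(s+9.9) + 10.9·1.9 = s² + 9.9s + 20.71.
Matching s² + 2ζω_n s + ω_n²: ω_n = √20.71 = 4.551 rad/s and 2ζω_n = 9.9, so ζ = 9.9/(2·4.551) = 1.09.

ω_n = 4.55 rad/s, ζ = 1.09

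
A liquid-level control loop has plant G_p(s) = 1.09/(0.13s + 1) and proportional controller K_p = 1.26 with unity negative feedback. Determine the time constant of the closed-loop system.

Closed loop: T(s) = K_p·G_p/(1+K_p·G_p) = 1.373/(0.13s + 1 + 1.373), with pole at s = −(1 + 1.373)/0.13 = −18.26.
Closed-loop time constant τ = 1/18.26 = 0.0548 s.

τ = 0.0548 s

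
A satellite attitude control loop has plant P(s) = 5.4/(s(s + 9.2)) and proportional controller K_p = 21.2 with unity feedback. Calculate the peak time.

The closed-loop denominator s² + 9.2s + 114.5 gives ω_n = √114.5 = 10.7 and ζ = 9.2/(2ω_n) = 0.4299.
Damped frequency ω_d = ω_n√(1−ζ²) = 9.66 rad/s, so peak time T_p = π/ω_d = 0.325 s.

T_p = 0.325 s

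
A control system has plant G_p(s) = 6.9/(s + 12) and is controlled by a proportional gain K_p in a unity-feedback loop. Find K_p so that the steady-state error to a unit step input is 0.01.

K_p = 172

The loop is type 0, so e_ss(step) = 1/(1 + K_pos) with K_pos = K_p·G_p(0).
G_p(0) = 0.575. Require 1/(1 + K_p·0.575) = 0.01, so 1 + 0.575·K_p = 100.
K_p = (100 − 1)/0.575 = 172.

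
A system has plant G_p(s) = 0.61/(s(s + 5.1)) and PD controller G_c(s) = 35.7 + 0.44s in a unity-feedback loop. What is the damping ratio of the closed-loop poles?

Forward path: (35.7 + 0.44s)·0.61/(s(s+5.1)). The closed-loop characteristic equation is s² + (5.1 + 0.61·0.44)s + 0.61·35.7 = 0.
That is s² + 5.368s + 21.78 = 0, so ω_n = 4.667 rad/s and ζ = 5.368/(2·4.667) = 0.5752.

ζ = 0.575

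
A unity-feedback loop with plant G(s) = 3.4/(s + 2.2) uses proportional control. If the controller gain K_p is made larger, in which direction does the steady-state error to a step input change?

e_ss = 1/(1 + K_p·G(0)); a larger K_p raises the denominator, so e_ss decreases.

decrease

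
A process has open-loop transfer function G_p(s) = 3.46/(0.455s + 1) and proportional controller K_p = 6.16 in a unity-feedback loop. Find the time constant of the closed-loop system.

τ = 0.0204 s

Closed loop: T(s) = K_p·G_p/(1+K_p·G_p) = 21.31/(0.455s + 1 + 21.31), with pole at s = −(1 + 21.31)/0.455 = −49.04.
Closed-loop time constant τ = 1/49.04 = 0.0204 s.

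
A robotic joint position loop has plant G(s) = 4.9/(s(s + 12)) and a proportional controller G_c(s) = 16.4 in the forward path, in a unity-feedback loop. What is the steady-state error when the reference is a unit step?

0

The open loop G_c(s)G(s) has a pole at the origin (type 1), so the static position error constant is infinite and e_ss = 1/(1+∞) = 0.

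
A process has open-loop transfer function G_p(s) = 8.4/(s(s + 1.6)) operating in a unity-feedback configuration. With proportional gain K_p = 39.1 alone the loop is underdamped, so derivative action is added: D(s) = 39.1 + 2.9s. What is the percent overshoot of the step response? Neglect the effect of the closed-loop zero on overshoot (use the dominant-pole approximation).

Forward path: (39.1 + 2.9s)·8.4/(s(s+1.6)). The closed-loop characteristic equation is s² + (1.6 + 8.4·2.9)s + 8.4·39.1 = 0.
That is s² + 25.96s + 328.4 = 0, so ω_n = 18.12 rad/s and ζ = 25.96/(2·18.12) = 0.7162.
%OS = 100·exp(−πζ/√(1−ζ²)) = 3.98%.

3.98%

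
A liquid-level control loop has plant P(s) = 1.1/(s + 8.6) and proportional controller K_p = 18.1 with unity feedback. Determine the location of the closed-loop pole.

s = -28.51

Closed-loop transfer function: T(s) = K_p·P(s)/(1 + K_p·P(s)) = 19.91/(s + 8.6 + 19.91) = 19.91/(s + 28.51).
The closed-loop pole is at s = −28.51.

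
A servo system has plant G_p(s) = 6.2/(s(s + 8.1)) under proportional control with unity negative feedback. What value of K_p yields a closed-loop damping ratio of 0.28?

K_p = 33.7

Closed-loop characteristic equation: s² + 8.1s + K_p·6.2 = 0.
So ω_n = √(6.2K_p) and 2ζω_n = 8.1, giving ζ = 8.1/(2√(6.2K_p)).
Setting ζ = 0.28: √(6.2K_p) = 8.1/(2·0.28) = 14.46, so K_p = 209.2/6.2 = 33.7.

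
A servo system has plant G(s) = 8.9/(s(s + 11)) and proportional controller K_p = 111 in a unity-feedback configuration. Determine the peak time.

T_p = 0.102 s

Closed-loop characteristic equation: s² + 11s + 987.9 = 0, so ω_n = 31.43 rad/s and ζ = 11/(2·31.43) = 0.175.
Damped frequency ω_d = ω_n√(1−ζ²) = 30.95 rad/s, so peak time T_p = π/ω_d = 0.102 s.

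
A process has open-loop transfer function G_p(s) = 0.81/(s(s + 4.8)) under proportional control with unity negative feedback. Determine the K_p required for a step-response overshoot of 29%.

K_p = 52.9

From %OS = 100·exp(−πζ/√(1−ζ²)) = 29%, ζ = −ln(0.29)/√(π²+ln²(0.29)) = 0.3666.
Characteristic equation s² + 4.8s + 0.81K_p = 0 gives ζ = 4.8/(2√(0.81K_p)).
Setting ζ = 0.3666: √(0.81K_p) = 4.8/(2·0.3666) = 6.547, so K_p = 42.86/0.81 = 52.9.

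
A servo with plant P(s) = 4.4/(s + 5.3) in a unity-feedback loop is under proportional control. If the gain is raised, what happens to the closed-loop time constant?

decrease

The closed-loop bandwidth 5.3+K_p·4.4 grows with K_p, so τ shrinks.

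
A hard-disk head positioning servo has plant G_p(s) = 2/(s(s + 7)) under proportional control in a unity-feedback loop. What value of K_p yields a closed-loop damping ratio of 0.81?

Closed-loop characteristic equation: s² + 7s + K_p·2 = 0.
So ω_n = √(2K_p) and 2ζω_n = 7, giving ζ = 7/(2√(2K_p)).
Setting ζ = 0.81: √(2K_p) = 7/(2·0.81) = 4.321, so K_p = 18.67/2 = 9.34.

K_p = 9.34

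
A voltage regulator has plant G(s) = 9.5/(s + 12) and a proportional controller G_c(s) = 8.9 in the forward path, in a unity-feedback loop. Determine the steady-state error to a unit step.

The loop is type 0. Static position error constant K_pos = G_c(0)·G(0) = 8.9·0.7917 = 7.046.
Steady-state error to a unit step: e_ss = 1/(1+K_pos) = 1/8.046 = 0.124.

0.124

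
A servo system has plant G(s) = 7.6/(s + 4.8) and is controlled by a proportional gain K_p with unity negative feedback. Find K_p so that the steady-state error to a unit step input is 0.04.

K_p = 15.2

Steady-state error for a unit step on this type-0 loop is 1/(1 + K_p·G(0)).
G(0) = 1.583. Require 1/(1 + K_p·1.583) = 0.04, so 1 + 1.583·K_p = 25.
K_p = (25 − 1)/1.583 = 15.2.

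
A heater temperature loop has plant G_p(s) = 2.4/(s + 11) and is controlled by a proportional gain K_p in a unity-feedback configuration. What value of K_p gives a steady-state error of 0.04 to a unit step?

Steady-state error for a unit step on this type-0 loop is 1/(1 + K_p·G_p(0)).
G_p(0) = 0.2182. Require 1/(1 + K_p·0.2182) = 0.04, so 1 + 0.2182·K_p = 25.
K_p = (25 − 1)/0.2182 = 110.

K_p = 110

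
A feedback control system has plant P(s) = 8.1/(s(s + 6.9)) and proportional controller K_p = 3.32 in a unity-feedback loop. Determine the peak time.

T_p = 0.811 s

From 1 + K_pP(s) = 0: s² + 6.9s + 26.89 = 0 ⇒ ω_n = 5.186, ζ = 0.6653.
Damped frequency ω_d = ω_n√(1−ζ²) = 3.872 rad/s, so peak time T_p = π/ω_d = 0.811 s.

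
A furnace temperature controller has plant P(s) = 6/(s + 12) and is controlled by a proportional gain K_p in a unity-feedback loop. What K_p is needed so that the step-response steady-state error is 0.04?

The loop is type 0, so e_ss(step) = 1/(1 + K_pos) with K_pos = K_p·P(0).
P(0) = 0.5. Require 1/(1 + K_p·0.5) = 0.04, so 1 + 0.5·K_p = 25.
K_p = (25 − 1)/0.5 = 48.

K_p = 48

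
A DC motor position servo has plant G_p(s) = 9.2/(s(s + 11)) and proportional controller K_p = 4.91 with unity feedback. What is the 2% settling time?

From 1 + K_pG_p(s) = 0: s² + 11s + 45.17 = 0 ⇒ ω_n = 6.721, ζ = 0.8183.
2% settling time T_s ≈ 4/(ζω_n) = 4/5.5 = 0.727 s.

T_s ≈ 0.727 s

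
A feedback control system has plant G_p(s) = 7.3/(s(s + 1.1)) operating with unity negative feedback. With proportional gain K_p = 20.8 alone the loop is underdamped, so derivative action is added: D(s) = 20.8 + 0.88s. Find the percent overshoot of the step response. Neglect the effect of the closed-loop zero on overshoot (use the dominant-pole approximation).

36.5%

Forward path: (20.8 + 0.88s)·7.3/(s(s+1.1)). The closed-loop characteristic equation is s² + (1.1 + 7.3·0.88)s + 7.3·20.8 = 0.
That is s² + 7.524s + 151.8 = 0, so ω_n = 12.32 rad/s and ζ = 7.524/(2·12.32) = 0.3053.
%OS = 100·exp(−πζ/√(1−ζ²)) = 36.5%.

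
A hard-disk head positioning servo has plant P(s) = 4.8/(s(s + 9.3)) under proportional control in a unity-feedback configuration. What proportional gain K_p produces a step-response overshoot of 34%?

From %OS = 100·exp(−πζ/√(1−ζ²)) = 34%, ζ = −ln(0.34)/√(π²+ln²(0.34)) = 0.3248.
Characteristic equation s² + 9.3s + 4.8K_p = 0 gives ζ = 9.3/(2√(4.8K_p)).
Setting ζ = 0.3248: √(4.8K_p) = 9.3/(2·0.3248) = 14.32, so K_p = 205/4.8 = 42.7.

K_p = 42.7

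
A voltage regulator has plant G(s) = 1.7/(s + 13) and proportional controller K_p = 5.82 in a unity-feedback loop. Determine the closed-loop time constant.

Closed-loop transfer function: T(s) = K_p·G(s)/(1 + K_p·G(s)) = 9.894/(s + 13 + 9.894) = 9.894/(s + 22.89).
Time constant τ = 1/22.89 = 0.0437 s.

τ = 0.0437 s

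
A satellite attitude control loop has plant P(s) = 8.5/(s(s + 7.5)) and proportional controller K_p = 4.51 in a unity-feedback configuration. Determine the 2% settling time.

The closed-loop denominator s² + 7.5s + 38.34 gives ω_n = √38.34 = 6.192 and ζ = 7.5/(2ω_n) = 0.6057.
2% settling time T_s ≈ 4/(ζω_n) = 4/3.75 = 1.07 s.

T_s ≈ 1.07 s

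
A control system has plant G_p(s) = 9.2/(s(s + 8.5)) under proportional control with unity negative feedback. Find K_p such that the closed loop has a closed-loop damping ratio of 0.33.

Closed-loop characteristic equation: s² + 8.5s + K_p·9.2 = 0.
So ω_n = √(9.2K_p) and 2ζω_n = 8.5, giving ζ = 8.5/(2√(9.2K_p)).
Setting ζ = 0.33: √(9.2K_p) = 8.5/(2·0.33) = 12.88, so K_p = 165.9/9.2 = 18.

K_p = 18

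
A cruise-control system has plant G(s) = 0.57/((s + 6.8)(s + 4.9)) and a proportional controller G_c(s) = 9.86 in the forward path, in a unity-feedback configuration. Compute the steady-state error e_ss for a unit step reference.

0.856

The loop is type 0. Static position error constant K_pos = G_c(0)·G(0) = 9.86·0.01711 = 0.1687.
Steady-state error to a unit step: e_ss = 1/(1+K_pos) = 1/1.169 = 0.856.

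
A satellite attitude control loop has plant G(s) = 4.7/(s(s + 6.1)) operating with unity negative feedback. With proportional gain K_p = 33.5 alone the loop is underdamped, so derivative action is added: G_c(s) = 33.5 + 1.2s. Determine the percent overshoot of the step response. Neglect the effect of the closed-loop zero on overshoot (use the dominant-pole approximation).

19%

Forward path: (33.5 + 1.2s)·4.7/(s(s+6.1)). The closed-loop characteristic equation is s² + (6.1 + 4.7·1.2)s + 4.7·33.5 = 0.
That is s² + 11.74s + 157.5 = 0, so ω_n = 12.55 rad/s and ζ = 11.74/(2·12.55) = 0.4678.
%OS = 100·exp(−πζ/√(1−ζ²)) = 19%.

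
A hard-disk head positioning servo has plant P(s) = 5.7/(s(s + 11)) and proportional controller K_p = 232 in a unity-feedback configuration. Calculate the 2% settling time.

From 1 + K_pP(s) = 0: s² + 11s + 1322 = 0 ⇒ ω_n = 36.36, ζ = 0.1512.
2% settling time T_s ≈ 4/(ζω_n) = 4/5.5 = 0.727 s.

T_s ≈ 0.727 s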